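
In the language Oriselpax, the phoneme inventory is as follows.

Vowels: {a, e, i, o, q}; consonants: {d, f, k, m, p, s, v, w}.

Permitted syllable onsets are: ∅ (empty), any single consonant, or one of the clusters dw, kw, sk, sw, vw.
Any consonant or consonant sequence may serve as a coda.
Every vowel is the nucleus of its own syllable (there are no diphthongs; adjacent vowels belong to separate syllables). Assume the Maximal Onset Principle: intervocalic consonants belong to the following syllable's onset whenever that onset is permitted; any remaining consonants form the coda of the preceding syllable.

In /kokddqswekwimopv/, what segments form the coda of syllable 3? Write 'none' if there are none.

none

Nuclei (vowels): o, q, e, i, o → 5 syllables.
/o…q/ gap (V1→V2): /kdd/; trying suffixes from longest down, /d/ is the first permitted one, so coda /kd/ | onset /d/.
/q…e/ gap (V2→V3): /sw/ is a licit onset in full, so it all attaches to the next syllable.
/e…i/ gap (V3→V4): /kw/ is a licit onset in full, so it all attaches to the next syllable.
/i…o/ gap (V4→V5): /m/ → onset of the next syllable (single consonants are always licit onsets).
Result: kokd.dq.swe.kwi.mopv.
Syllable 3 is /swe/: onset /sw/, nucleus /e/, coda ∅.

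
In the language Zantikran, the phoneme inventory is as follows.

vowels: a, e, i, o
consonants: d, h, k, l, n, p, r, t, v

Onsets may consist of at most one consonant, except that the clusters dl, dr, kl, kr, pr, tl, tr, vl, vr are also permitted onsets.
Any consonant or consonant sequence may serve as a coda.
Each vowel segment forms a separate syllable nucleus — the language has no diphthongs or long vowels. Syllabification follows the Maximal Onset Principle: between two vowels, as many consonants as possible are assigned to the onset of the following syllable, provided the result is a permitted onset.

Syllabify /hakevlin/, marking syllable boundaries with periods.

ha.ke.vlin

The vowels are a, e, i — 3 nuclei, so 3 syllables.
σ1/σ2 boundary: /k/ → onset of the next syllable (single consonants are always licit onsets).
σ2/σ3 boundary: cluster /vl/ — /vl/ is itself a permitted onset, so the whole cluster goes right; preceding coda = ∅.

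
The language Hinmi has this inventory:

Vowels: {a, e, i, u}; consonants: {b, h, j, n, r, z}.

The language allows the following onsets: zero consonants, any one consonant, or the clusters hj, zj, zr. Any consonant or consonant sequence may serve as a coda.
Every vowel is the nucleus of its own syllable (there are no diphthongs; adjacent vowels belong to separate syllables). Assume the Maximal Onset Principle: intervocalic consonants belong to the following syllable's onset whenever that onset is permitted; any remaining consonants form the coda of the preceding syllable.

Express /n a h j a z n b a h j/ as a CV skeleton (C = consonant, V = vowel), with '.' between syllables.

CV.CCVCC.CVCC

Vowels present: a, a, a; each is a nucleus, giving 3 syllables.
V1 /a/ – V2 /a/: /hj/ is a licit onset in full, so it all attaches to the next syllable.
V2 /a/ – V3 /a/: cluster /znb/ — the longest permitted-onset suffix is /b/; onset = /b/, preceding coda = /zn/.
Result: na.hjazn.bahj.
Mapping each syllable to C/V: /na/ → CV, /hjazn/ → CCVCC, /bahj/ → CVCC.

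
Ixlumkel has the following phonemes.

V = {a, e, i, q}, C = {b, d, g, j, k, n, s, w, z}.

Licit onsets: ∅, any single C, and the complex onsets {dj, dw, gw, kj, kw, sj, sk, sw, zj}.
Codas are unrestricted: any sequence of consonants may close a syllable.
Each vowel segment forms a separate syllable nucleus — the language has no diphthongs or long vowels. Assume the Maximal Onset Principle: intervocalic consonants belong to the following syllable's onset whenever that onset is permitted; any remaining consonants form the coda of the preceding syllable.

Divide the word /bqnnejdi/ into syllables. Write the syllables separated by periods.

bqn.nej.di

Vowels present: q, e, i; each is a nucleus, giving 3 syllables.
σ1/σ2 boundary: /nn/ splits as /n/ + /n/ (/n/ is the longest suffix that is a licit onset).
σ2/σ3 boundary: /jd/ — longest licit onset from the right is /d/, leaving /j/ as coda.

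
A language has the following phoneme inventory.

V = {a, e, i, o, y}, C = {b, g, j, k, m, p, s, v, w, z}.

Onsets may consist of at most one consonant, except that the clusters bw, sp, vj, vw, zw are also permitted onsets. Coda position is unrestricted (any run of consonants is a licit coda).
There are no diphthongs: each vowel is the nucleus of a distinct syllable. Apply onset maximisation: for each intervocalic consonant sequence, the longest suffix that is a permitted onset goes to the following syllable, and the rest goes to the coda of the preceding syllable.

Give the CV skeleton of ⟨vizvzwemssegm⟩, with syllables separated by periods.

CVCC.CCVCC.CVCC

The vowels are i, e, e — 3 nuclei, so 3 syllables.
σ1/σ2 boundary: /zvzw/ — longest licit onset from the right is /zw/, leaving /zv/ as coda.
σ2/σ3 boundary: /mss/ — longest licit onset from the right is /s/, leaving /ms/ as coda.
Syllabification: vizv.zwems.segm.
Mapping each syllable to C/V: /vizv/ → CVCC, /zwems/ → CCVCC, /segm/ → CVCC.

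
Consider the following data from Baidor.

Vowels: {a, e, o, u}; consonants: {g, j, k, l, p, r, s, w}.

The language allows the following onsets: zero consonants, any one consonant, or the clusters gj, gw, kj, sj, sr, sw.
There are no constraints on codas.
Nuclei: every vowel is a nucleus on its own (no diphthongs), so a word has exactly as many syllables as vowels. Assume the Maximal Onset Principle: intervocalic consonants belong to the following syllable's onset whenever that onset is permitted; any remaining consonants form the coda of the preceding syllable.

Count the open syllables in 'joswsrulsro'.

The vowels are o, u, o — 3 nuclei, so 3 syllables.
Between /o/ (V1) and /u/ (V2): /swsr/; trying suffixes from longest down, /sr/ is the first permitted one, so coda /sw/ | onset /sr/.
Between /u/ (V2) and /o/ (V3): /lsr/ — longest licit onset from the right is /sr/, leaving /l/ as coda.
Syllabification: josw.srul.sro.
Classifying each syllable: /josw/ (closed), /srul/ (closed), /sro/ (open).
Open syllables: 1.

1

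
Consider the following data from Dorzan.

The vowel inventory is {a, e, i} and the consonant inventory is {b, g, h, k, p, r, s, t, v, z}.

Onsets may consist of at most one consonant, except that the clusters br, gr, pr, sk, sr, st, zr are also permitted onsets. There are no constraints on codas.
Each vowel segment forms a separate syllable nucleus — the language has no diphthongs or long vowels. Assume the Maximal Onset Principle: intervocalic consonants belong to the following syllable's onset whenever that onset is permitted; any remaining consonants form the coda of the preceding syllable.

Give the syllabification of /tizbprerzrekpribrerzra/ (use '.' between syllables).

tizb.prer.zrek.pri.brer.zra

The vowels are i, e, e, i, e, a — 6 nuclei, so 6 syllables.
V1 /i/ – V2 /e/: cluster /zbpr/ — the longest permitted-onset suffix is /pr/; onset = /pr/, preceding coda = /zb/.
V2 /e/ – V3 /e/: /rzr/; trying suffixes from longest down, /zr/ is the first permitted one, so coda /r/ | onset /zr/.
V3 /e/ – V4 /i/: /kpr/ — longest licit onset from the right is /pr/, leaving /k/ as coda.
V4 /i/ – V5 /e/: /br/ — entire cluster is a permitted onset → onset /br/, coda ∅.
V5 /e/ – V6 /a/: /rzr/ — longest licit onset from the right is /zr/, leaving /r/ as coda.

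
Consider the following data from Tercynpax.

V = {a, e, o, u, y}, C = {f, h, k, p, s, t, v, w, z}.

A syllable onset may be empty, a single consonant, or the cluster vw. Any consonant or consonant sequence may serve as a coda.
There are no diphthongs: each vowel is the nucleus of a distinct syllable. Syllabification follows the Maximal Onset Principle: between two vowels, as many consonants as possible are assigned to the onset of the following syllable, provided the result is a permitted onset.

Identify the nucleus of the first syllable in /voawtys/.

Nuclei (vowels): o, a, y → 3 syllables.
The first nucleus (vowel 1 from the left) is /o/.

o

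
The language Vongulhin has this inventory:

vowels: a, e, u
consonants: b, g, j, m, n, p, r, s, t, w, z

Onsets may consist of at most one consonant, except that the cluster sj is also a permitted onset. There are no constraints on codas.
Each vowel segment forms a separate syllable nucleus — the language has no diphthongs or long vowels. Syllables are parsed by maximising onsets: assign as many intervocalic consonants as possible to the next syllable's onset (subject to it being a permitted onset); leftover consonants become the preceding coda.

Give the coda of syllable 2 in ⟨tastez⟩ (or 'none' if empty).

z

Nuclei (vowels): a, e → 2 syllables.
Between /a/ (V1) and /e/ (V2): /st/ — longest licit onset from the right is /t/, leaving /s/ as coda.
Putting it together: tas.tez.
Syllable 2 is /tez/: onset /t/, nucleus /e/, coda /z/.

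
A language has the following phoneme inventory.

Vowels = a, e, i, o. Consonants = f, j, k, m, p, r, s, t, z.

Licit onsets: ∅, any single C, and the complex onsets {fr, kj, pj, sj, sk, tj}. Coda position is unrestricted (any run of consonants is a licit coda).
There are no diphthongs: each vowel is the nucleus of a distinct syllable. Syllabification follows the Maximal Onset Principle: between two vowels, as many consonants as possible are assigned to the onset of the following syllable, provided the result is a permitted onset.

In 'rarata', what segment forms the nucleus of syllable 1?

Vowels present: a, a, a; each is a nucleus, giving 3 syllables.
The first nucleus (vowel 1 from the left) is /a/.

a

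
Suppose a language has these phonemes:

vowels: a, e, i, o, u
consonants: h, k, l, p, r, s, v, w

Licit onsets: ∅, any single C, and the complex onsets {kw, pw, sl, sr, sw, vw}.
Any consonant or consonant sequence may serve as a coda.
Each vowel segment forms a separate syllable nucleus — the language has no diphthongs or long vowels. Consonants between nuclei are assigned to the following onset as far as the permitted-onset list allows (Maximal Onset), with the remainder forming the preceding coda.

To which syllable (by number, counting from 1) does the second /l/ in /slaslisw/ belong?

2

The vowels are a, i — 2 nuclei, so 2 syllables.
/a…i/ gap (V1→V2): /sl/ is a licit onset in full, so it all attaches to the next syllable.
Syllabification: sla.slisw.
The second /l/ is in the onset of syllable 2 (/slisw/).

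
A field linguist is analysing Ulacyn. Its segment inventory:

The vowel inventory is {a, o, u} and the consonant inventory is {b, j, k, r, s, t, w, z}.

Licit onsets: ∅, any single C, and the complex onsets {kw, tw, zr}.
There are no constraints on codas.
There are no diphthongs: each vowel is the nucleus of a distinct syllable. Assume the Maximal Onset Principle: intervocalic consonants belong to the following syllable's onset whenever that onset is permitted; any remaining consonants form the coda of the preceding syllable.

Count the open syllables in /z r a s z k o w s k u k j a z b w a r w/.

0

Nuclei (vowels): a, o, u, a, a → 5 syllables.
/a…o/ gap (V1→V2): /szk/ splits as /sz/ + /k/ (/k/ is the longest suffix that is a licit onset).
/o…u/ gap (V2→V3): cluster /wsk/ — the longest permitted-onset suffix is /k/; onset = /k/, preceding coda = /ws/.
/u…a/ gap (V3→V4): /kj/ — longest licit onset from the right is /j/, leaving /k/ as coda.
/a…a/ gap (V4→V5): /zbw/ splits as /zb/ + /w/ (/w/ is the longest suffix that is a licit onset).
Putting it together: zrasz.kows.kuk.jazb.warw.
Classifying each syllable: /zrasz/ (closed), /kows/ (closed), /kuk/ (closed), /jazb/ (closed), /warw/ (closed).
Open syllables: 0.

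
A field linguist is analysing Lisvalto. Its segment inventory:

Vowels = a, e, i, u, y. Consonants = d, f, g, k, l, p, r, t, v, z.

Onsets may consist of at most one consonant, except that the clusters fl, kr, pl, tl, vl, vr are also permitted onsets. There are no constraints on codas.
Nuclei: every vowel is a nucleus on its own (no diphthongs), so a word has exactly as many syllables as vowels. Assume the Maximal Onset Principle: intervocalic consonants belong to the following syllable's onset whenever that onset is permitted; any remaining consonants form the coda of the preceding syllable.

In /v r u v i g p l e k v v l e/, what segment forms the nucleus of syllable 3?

Nuclei (vowels): u, i, e, e → 4 syllables.
The third nucleus (vowel 3 from the left) is /e/.

e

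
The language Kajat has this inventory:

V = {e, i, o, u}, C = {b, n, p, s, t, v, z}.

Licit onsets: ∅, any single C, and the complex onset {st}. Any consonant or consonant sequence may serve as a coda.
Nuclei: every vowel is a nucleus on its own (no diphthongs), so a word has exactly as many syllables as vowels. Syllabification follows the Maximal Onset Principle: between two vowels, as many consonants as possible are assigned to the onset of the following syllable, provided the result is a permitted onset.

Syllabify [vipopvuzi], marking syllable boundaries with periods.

vi.pop.vu.zi

Nuclei (vowels): i, o, u, i → 4 syllables.
/i…o/ gap (V1→V2): just /p/ — single C goes to the following onset.
/o…u/ gap (V2→V3): /pv/; trying suffixes from longest down, /v/ is the first permitted one, so coda /p/ | onset /v/.
/u…i/ gap (V3→V4): just /z/ — single C goes to the following onset.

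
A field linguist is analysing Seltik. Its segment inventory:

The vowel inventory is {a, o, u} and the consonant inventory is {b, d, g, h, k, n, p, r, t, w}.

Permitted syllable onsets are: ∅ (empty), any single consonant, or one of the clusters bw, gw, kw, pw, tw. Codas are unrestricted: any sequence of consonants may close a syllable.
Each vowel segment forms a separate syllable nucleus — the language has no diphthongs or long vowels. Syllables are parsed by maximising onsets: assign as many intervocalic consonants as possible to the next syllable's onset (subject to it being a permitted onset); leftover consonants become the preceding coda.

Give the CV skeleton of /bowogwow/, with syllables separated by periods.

Nuclei (vowels): o, o, o → 3 syllables.
σ1/σ2 boundary: /w/ is a single consonant, so it becomes the next onset.
σ2/σ3 boundary: /gw/ is a licit onset in full, so it all attaches to the next syllable.
Putting it together: bo.wo.gwow.
Mapping each syllable to C/V: /bo/ → CV, /wo/ → CV, /gwow/ → CCVC.

CV.CV.CCVC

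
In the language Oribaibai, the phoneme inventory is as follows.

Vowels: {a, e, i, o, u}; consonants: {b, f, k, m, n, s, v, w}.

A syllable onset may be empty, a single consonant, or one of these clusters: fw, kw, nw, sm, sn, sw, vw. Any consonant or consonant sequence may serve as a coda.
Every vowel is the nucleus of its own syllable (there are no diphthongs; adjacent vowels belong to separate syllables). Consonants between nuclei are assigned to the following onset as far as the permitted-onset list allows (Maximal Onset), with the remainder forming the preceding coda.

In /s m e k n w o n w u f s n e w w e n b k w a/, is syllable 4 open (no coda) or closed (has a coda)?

closed

Vowels present: e, o, u, e, e, a; each is a nucleus, giving 6 syllables.
/e…o/ gap (V1→V2): cluster /knw/ — the longest permitted-onset suffix is /nw/; onset = /nw/, preceding coda = /k/.
/o…u/ gap (V2→V3): cluster /nw/ — /nw/ is itself a permitted onset, so the whole cluster goes right; preceding coda = ∅.
/u…e/ gap (V3→V4): /fsn/ splits as /f/ + /sn/ (/sn/ is the longest suffix that is a licit onset).
/e…e/ gap (V4→V5): /ww/; trying suffixes from longest down, /w/ is the first permitted one, so coda /w/ | onset /w/.
/e…a/ gap (V5→V6): cluster /nbkw/ — the longest permitted-onset suffix is /kw/; onset = /kw/, preceding coda = /nb/.
Syllabification: smek.nwo.nwuf.snew.wenb.kwa.
Syllable 4 is /snew/ with coda /w/, so it is closed.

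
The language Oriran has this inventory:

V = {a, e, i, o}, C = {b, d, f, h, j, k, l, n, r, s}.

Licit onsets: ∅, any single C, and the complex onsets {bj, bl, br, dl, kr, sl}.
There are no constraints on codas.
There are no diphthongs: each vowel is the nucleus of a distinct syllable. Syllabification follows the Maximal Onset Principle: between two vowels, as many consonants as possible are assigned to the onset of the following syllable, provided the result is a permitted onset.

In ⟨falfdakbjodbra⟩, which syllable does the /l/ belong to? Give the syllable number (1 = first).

The vowels are a, a, o, a — 4 nuclei, so 4 syllables.
V1 /a/ – V2 /a/: /lfd/ splits as /lf/ + /d/ (/d/ is the longest suffix that is a licit onset).
V2 /a/ – V3 /o/: /kbj/ — longest licit onset from the right is /bj/, leaving /k/ as coda.
V3 /o/ – V4 /a/: /dbr/; trying suffixes from longest down, /br/ is the first permitted one, so coda /d/ | onset /br/.
Result: falf.dak.bjod.bra.
The /l/ is in the coda of syllable 1 (/falf/).

1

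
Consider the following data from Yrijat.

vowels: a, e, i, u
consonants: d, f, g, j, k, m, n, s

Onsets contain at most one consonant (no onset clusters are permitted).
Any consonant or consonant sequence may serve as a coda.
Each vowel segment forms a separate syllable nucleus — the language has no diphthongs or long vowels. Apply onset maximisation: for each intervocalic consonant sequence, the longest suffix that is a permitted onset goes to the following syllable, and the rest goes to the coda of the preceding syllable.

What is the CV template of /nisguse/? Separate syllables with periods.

The vowels are i, u, e — 3 nuclei, so 3 syllables.
σ1/σ2 boundary: /sg/ splits as /s/ + /g/ (/g/ is the longest suffix that is a licit onset).
σ2/σ3 boundary: /s/ → onset of the next syllable (single consonants are always licit onsets).
Putting it together: nis.gu.se.
Mapping each syllable to C/V: /nis/ → CVC, /gu/ → CV, /se/ → CV.

CVC.CV.CV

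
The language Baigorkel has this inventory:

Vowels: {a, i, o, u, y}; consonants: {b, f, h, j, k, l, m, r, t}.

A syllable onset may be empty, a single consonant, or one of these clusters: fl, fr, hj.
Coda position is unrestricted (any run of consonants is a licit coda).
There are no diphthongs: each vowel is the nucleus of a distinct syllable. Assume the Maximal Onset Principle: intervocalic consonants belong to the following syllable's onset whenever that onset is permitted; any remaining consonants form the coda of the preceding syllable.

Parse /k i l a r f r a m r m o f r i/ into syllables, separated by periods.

Nuclei (vowels): i, a, a, o, i → 5 syllables.
Between /i/ (V1) and /a/ (V2): /l/ → onset of the next syllable (single consonants are always licit onsets).
Between /a/ (V2) and /a/ (V3): /rfr/ — longest licit onset from the right is /fr/, leaving /r/ as coda.
Between /a/ (V3) and /o/ (V4): /mrm/ — longest licit onset from the right is /m/, leaving /mr/ as coda.
Between /o/ (V4) and /i/ (V5): /fr/ — entire cluster is a permitted onset → onset /fr/, coda ∅.

ki.lar.framr.mo.fri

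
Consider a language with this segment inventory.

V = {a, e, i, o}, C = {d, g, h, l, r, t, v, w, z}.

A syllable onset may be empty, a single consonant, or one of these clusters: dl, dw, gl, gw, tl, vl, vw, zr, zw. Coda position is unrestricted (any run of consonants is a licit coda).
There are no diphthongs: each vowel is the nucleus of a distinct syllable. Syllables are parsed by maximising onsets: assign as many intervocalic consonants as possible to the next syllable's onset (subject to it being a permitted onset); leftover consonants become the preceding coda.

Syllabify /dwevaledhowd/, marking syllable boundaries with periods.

Vowels present: e, a, e, o; each is a nucleus, giving 4 syllables.
σ1/σ2 boundary: /v/ → onset of the next syllable (single consonants are always licit onsets).
σ2/σ3 boundary: just /l/ — single C goes to the following onset.
σ3/σ4 boundary: /dh/ — longest licit onset from the right is /h/, leaving /d/ as coda.

dwe.va.led.howd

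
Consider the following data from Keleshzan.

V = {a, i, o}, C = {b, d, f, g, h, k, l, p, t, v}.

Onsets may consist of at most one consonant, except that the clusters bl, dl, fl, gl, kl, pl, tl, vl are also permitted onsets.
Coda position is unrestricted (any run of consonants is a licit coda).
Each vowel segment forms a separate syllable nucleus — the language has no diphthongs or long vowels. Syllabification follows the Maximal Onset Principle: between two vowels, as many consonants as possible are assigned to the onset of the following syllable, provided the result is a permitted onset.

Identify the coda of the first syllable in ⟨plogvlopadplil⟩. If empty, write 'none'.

Vowels present: o, o, a, i; each is a nucleus, giving 4 syllables.
/o…o/ gap (V1→V2): /gvl/; trying suffixes from longest down, /vl/ is the first permitted one, so coda /g/ | onset /vl/.
/o…a/ gap (V2→V3): /p/ → onset of the next syllable (single consonants are always licit onsets).
/a…i/ gap (V3→V4): /dpl/; trying suffixes from longest down, /pl/ is the first permitted one, so coda /d/ | onset /pl/.
Putting it together: plog.vlo.pad.plil.
Syllable 1 is /plog/: onset /pl/, nucleus /o/, coda /g/.

g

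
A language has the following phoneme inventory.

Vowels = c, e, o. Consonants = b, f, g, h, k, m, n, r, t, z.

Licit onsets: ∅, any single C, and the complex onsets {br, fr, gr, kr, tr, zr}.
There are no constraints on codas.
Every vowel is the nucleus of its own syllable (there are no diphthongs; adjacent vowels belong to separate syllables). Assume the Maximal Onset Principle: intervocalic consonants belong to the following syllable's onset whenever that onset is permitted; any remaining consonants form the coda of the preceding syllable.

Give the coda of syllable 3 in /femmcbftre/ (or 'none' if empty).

Vowels present: e, c, e; each is a nucleus, giving 3 syllables.
/e…c/ gap (V1→V2): /mm/ splits as /m/ + /m/ (/m/ is the longest suffix that is a licit onset).
/c…e/ gap (V2→V3): cluster /bftr/ — the longest permitted-onset suffix is /tr/; onset = /tr/, preceding coda = /bf/.
So the parse is fem.mcbf.tre.
Syllable 3 is /tre/: onset /tr/, nucleus /e/, coda ∅.

none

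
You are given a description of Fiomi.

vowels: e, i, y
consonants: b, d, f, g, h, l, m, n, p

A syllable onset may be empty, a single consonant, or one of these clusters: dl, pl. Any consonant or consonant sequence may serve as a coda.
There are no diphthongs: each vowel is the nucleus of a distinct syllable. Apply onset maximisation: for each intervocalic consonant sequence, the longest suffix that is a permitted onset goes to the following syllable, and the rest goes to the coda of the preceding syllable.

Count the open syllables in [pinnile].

2

Vowels present: i, i, e; each is a nucleus, giving 3 syllables.
/i…i/ gap (V1→V2): /nn/ — longest licit onset from the right is /n/, leaving /n/ as coda.
/i…e/ gap (V2→V3): just /l/ — single C goes to the following onset.
Syllabification: pin.ni.le.
Classifying each syllable: /pin/ (closed), /ni/ (open), /le/ (open).
Open syllables: 2.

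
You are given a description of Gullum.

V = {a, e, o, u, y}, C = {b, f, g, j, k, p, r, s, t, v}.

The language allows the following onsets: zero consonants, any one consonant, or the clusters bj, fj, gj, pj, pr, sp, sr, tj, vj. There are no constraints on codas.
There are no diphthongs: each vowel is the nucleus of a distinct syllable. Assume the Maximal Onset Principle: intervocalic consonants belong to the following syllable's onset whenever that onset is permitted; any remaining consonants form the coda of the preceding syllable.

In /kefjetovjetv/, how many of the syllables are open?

The vowels are e, e, o, e — 4 nuclei, so 4 syllables.
σ1/σ2 boundary: cluster /fj/ — /fj/ is itself a permitted onset, so the whole cluster goes right; preceding coda = ∅.
σ2/σ3 boundary: /t/ → onset of the next syllable (single consonants are always licit onsets).
σ3/σ4 boundary: /vj/ — entire cluster is a permitted onset → onset /vj/, coda ∅.
Syllabification: ke.fje.to.vjetv.
Classifying each syllable: /ke/ (open), /fje/ (open), /to/ (open), /vjetv/ (closed).
Open syllables: 3.

3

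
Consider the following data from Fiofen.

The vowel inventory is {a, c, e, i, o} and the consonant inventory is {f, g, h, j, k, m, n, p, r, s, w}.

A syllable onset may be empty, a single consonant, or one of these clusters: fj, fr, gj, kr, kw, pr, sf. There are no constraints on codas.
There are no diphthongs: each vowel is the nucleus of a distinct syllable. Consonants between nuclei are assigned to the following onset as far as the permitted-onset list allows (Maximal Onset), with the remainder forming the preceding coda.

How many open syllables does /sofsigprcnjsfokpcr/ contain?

Vowels present: o, i, c, o, c; each is a nucleus, giving 5 syllables.
/o…i/ gap (V1→V2): cluster /fs/ — the longest permitted-onset suffix is /s/; onset = /s/, preceding coda = /f/.
/i…c/ gap (V2→V3): /gpr/; trying suffixes from longest down, /pr/ is the first permitted one, so coda /g/ | onset /pr/.
/c…o/ gap (V3→V4): /njsf/ splits as /nj/ + /sf/ (/sf/ is the longest suffix that is a licit onset).
/o…c/ gap (V4→V5): cluster /kp/ — the longest permitted-onset suffix is /p/; onset = /p/, preceding coda = /k/.
Result: sof.sig.prcnj.sfok.pcr.
Classifying each syllable: /sof/ (closed), /sig/ (closed), /prcnj/ (closed), /sfok/ (closed), /pcr/ (closed).
Open syllables: 0.

0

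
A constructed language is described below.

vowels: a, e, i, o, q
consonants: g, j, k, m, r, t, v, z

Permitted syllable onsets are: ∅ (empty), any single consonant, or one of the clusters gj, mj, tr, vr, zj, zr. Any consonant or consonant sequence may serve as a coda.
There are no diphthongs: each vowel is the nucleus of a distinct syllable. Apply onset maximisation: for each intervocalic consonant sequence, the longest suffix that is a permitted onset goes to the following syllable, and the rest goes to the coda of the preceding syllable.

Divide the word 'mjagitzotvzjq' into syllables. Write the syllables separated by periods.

The vowels are a, i, o, q — 4 nuclei, so 4 syllables.
σ1/σ2 boundary: /g/ is a single consonant, so it becomes the next onset.
σ2/σ3 boundary: /tz/ splits as /t/ + /z/ (/z/ is the longest suffix that is a licit onset).
σ3/σ4 boundary: cluster /tvzj/ — the longest permitted-onset suffix is /zj/; onset = /zj/, preceding coda = /tv/.

mja.git.zotv.zjq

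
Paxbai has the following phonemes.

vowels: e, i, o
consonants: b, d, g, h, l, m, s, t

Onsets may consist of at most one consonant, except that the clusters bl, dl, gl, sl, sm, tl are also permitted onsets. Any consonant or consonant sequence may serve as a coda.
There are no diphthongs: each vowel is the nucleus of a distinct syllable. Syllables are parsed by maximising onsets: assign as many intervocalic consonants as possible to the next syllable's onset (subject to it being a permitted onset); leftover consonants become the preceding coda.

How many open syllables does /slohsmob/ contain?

0

The vowels are o, o — 2 nuclei, so 2 syllables.
σ1/σ2 boundary: /hsm/ splits as /h/ + /sm/ (/sm/ is the longest suffix that is a licit onset).
Syllabification: sloh.smob.
Classifying each syllable: /sloh/ (closed), /smob/ (closed).
Open syllables: 0.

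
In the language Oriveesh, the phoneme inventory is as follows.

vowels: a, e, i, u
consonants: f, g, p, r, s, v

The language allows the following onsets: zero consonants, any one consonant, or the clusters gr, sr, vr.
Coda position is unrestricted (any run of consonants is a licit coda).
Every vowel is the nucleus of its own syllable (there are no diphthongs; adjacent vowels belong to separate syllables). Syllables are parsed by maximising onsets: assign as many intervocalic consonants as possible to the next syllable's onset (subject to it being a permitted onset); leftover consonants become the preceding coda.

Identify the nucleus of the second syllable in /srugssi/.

i

Nuclei (vowels): u, i → 2 syllables.
The second nucleus (vowel 2 from the left) is /i/.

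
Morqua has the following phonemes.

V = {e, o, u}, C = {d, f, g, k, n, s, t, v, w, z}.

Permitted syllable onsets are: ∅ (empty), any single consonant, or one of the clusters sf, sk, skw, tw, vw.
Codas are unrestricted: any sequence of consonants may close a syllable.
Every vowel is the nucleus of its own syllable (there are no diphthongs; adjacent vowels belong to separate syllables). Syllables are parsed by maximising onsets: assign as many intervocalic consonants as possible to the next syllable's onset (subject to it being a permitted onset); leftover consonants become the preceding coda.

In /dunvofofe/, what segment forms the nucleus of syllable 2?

o

Nuclei (vowels): u, o, o, e → 4 syllables.
The second nucleus (vowel 2 from the left) is /o/.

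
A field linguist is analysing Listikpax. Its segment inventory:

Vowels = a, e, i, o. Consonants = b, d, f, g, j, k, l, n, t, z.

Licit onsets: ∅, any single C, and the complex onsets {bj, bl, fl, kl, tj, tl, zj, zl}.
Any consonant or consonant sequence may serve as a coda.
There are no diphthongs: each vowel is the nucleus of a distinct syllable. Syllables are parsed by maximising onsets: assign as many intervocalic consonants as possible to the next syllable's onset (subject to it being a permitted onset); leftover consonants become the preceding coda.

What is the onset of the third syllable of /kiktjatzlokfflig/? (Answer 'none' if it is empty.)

The vowels are i, a, o, i — 4 nuclei, so 4 syllables.
Between /i/ (V1) and /a/ (V2): /ktj/ — longest licit onset from the right is /tj/, leaving /k/ as coda.
Between /a/ (V2) and /o/ (V3): /tzl/; trying suffixes from longest down, /zl/ is the first permitted one, so coda /t/ | onset /zl/.
Between /o/ (V3) and /i/ (V4): cluster /kffl/ — the longest permitted-onset suffix is /fl/; onset = /fl/, preceding coda = /kf/.
So the parse is kik.tjat.zlokf.flig.
Syllable 3 is /zlokf/: onset /zl/, nucleus /o/, coda /kf/.

zl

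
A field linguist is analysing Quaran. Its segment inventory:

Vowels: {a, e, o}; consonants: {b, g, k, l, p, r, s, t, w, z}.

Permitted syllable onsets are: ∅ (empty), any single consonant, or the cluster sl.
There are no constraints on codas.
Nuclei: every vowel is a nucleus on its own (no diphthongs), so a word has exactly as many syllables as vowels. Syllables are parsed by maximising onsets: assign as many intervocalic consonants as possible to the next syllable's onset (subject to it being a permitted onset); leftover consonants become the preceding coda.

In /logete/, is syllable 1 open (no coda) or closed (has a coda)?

Vowels present: o, e, e; each is a nucleus, giving 3 syllables.
Between /o/ (V1) and /e/ (V2): just /g/ — single C goes to the following onset.
Between /e/ (V2) and /e/ (V3): just /t/ — single C goes to the following onset.
Putting it together: lo.ge.te.
Syllable 1 is /lo/; it ends in its nucleus with no coda, so it is open.

open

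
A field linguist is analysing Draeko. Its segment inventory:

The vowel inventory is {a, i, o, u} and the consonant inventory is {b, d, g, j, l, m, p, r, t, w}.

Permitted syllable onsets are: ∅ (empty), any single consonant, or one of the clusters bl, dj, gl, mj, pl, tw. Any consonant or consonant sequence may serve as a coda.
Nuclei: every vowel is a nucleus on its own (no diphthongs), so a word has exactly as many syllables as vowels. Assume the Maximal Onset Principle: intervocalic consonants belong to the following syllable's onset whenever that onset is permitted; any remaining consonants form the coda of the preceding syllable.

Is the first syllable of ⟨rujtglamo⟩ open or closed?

closed

Nuclei (vowels): u, a, o → 3 syllables.
σ1/σ2 boundary: /jtgl/ splits as /jt/ + /gl/ (/gl/ is the longest suffix that is a licit onset).
σ2/σ3 boundary: just /m/ — single C goes to the following onset.
Syllabification: rujt.gla.mo.
Syllable 1 is /rujt/ with coda /jt/, so it is closed.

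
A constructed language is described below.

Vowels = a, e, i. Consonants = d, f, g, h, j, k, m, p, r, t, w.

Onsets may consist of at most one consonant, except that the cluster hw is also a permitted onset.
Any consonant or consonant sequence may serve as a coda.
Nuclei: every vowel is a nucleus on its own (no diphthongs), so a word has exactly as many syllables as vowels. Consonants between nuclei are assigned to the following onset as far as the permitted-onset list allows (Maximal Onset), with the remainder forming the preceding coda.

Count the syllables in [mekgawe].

The vowels are e, a, e — 3 nuclei, so 3 syllables.

3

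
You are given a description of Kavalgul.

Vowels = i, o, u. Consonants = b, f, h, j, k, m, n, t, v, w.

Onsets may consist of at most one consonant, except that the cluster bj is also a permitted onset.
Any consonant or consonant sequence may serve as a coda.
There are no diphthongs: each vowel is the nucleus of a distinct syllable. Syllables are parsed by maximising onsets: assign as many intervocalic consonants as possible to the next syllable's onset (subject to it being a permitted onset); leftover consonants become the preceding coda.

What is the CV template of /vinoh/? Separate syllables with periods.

The vowels are i, o — 2 nuclei, so 2 syllables.
Between /i/ (V1) and /o/ (V2): just /n/ — single C goes to the following onset.
Result: vi.noh.
Mapping each syllable to C/V: /vi/ → CV, /noh/ → CVC.

CV.CVC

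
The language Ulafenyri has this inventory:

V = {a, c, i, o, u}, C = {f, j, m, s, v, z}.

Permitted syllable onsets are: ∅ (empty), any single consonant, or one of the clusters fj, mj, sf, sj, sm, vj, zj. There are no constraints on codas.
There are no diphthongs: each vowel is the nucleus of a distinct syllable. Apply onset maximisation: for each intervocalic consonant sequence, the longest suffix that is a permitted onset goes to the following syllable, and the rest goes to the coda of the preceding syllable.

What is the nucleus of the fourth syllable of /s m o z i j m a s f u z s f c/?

u

Nuclei (vowels): o, i, a, u, c → 5 syllables.
The fourth nucleus (vowel 4 from the left) is /u/.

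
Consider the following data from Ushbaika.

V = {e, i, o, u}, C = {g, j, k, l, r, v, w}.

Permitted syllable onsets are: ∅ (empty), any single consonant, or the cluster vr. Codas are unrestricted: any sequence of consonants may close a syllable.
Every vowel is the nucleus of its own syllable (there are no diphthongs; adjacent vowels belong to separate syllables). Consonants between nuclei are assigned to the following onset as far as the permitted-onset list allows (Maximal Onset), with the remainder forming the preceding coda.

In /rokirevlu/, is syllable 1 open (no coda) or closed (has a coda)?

Nuclei (vowels): o, i, e, u → 4 syllables.
σ1/σ2 boundary: /k/ is a single consonant, so it becomes the next onset.
σ2/σ3 boundary: /r/ → onset of the next syllable (single consonants are always licit onsets).
σ3/σ4 boundary: /vl/ — longest licit onset from the right is /l/, leaving /v/ as coda.
Putting it together: ro.ki.rev.lu.
Syllable 1 is /ro/; it ends in its nucleus with no coda, so it is open.

open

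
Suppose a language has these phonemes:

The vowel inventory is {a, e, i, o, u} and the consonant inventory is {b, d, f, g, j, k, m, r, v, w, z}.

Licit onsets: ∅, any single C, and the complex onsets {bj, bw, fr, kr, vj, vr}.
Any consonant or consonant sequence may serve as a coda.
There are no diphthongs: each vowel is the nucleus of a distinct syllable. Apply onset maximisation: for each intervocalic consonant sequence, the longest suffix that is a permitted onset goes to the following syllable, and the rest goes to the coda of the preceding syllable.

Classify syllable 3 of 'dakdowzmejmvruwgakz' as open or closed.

Nuclei (vowels): a, o, e, u, a → 5 syllables.
V1 /a/ – V2 /o/: /kd/ — longest licit onset from the right is /d/, leaving /k/ as coda.
V2 /o/ – V3 /e/: /wzm/ splits as /wz/ + /m/ (/m/ is the longest suffix that is a licit onset).
V3 /e/ – V4 /u/: /jmvr/ splits as /jm/ + /vr/ (/vr/ is the longest suffix that is a licit onset).
V4 /u/ – V5 /a/: /wg/ — longest licit onset from the right is /g/, leaving /w/ as coda.
So the parse is dak.dowz.mejm.vruw.gakz.
Syllable 3 is /mejm/ with coda /jm/, so it is closed.

closed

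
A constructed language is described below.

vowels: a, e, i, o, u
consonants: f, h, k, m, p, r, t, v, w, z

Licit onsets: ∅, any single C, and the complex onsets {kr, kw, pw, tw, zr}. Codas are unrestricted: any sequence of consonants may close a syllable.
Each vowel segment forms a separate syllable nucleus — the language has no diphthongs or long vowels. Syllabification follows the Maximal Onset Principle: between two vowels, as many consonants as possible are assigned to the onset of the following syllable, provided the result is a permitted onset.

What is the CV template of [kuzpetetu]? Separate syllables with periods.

CVC.CV.CV.CV

Vowels present: u, e, e, u; each is a nucleus, giving 4 syllables.
V1 /u/ – V2 /e/: /zp/ — longest licit onset from the right is /p/, leaving /z/ as coda.
V2 /e/ – V3 /e/: /t/ → onset of the next syllable (single consonants are always licit onsets).
V3 /e/ – V4 /u/: just /t/ — single C goes to the following onset.
Putting it together: kuz.pe.te.tu.
Mapping each syllable to C/V: /kuz/ → CVC, /pe/ → CV, /te/ → CV, /tu/ → CV.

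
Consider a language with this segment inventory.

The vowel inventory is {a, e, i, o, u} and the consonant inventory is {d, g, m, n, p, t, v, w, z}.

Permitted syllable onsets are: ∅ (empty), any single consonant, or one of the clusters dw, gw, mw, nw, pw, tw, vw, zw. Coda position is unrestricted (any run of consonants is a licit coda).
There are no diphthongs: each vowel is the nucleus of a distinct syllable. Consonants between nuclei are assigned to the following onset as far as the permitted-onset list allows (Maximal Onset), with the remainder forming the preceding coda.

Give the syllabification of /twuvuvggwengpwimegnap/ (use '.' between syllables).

Nuclei (vowels): u, u, e, i, e, a → 6 syllables.
σ1/σ2 boundary: /v/ → onset of the next syllable (single consonants are always licit onsets).
σ2/σ3 boundary: cluster /vggw/ — the longest permitted-onset suffix is /gw/; onset = /gw/, preceding coda = /vg/.
σ3/σ4 boundary: /ngpw/ splits as /ng/ + /pw/ (/pw/ is the longest suffix that is a licit onset).
σ4/σ5 boundary: /m/ → onset of the next syllable (single consonants are always licit onsets).
σ5/σ6 boundary: /gn/ — longest licit onset from the right is /n/, leaving /g/ as coda.

twu.vuvg.gweng.pwi.meg.nap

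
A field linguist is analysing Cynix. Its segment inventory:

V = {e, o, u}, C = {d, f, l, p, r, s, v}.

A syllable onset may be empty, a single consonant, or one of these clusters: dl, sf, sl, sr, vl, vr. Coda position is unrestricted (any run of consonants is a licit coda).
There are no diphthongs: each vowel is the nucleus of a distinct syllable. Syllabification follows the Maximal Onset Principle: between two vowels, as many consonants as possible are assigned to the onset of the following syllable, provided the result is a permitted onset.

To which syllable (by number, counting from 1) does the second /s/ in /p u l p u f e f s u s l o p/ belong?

Nuclei (vowels): u, u, e, u, o → 5 syllables.
Between /u/ (V1) and /u/ (V2): /lp/; trying suffixes from longest down, /p/ is the first permitted one, so coda /l/ | onset /p/.
Between /u/ (V2) and /e/ (V3): just /f/ — single C goes to the following onset.
Between /e/ (V3) and /u/ (V4): /fs/ — longest licit onset from the right is /s/, leaving /f/ as coda.
Between /u/ (V4) and /o/ (V5): /sl/ — entire cluster is a permitted onset → onset /sl/, coda ∅.
Result: pul.pu.fef.su.slop.
The second /s/ is in the onset of syllable 5 (/slop/).

5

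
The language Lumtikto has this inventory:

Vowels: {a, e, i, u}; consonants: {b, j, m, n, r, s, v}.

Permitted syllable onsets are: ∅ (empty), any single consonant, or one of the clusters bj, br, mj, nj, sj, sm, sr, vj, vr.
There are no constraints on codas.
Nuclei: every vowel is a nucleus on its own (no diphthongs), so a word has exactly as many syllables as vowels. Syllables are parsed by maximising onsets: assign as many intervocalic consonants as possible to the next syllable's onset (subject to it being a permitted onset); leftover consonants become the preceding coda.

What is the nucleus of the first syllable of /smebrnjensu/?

The vowels are e, e, u — 3 nuclei, so 3 syllables.
The first nucleus (vowel 1 from the left) is /e/.

e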